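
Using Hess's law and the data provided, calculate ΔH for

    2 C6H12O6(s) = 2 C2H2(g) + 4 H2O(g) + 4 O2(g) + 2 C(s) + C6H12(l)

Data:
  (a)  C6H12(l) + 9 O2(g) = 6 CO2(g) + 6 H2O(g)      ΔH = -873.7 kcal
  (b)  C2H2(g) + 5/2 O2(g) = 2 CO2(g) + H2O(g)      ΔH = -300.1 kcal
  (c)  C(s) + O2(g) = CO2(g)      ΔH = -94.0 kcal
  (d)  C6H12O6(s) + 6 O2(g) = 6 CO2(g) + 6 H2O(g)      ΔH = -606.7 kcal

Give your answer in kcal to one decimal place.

(a) reversed (C6H12(l) must end up as a product): +873.7 kcal
(b) reversed and × 2 (C2H2(g) must end up as a product; ×2 to match 2 C2H2(g) in the target): (-2)·(-300.1) = +600.2 kcal
(c) reversed and × 2 (reverse to put C(s) on the product side; scale by 2 for the 2 C(s)): (-2)·(-94.0) = +188.0 kcal
(d) × 2 (scale by 2 for the 2 C6H12O6(s)): (2)·(-606.7) = -1213.4 kcal
ΔH = (-1)·(-873.7) + (-2)·(-300.1) + (-2)·(-94.0) + (2)·(-606.7) = 448.5 kcal

ΔH = 448.5 kcal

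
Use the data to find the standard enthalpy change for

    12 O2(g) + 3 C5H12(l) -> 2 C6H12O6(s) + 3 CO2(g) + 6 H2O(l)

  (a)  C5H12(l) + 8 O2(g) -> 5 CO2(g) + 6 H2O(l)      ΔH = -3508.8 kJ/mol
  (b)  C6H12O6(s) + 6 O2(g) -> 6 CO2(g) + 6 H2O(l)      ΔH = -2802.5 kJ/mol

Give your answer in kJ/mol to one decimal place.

(a) × 3: (3)·(-3508.8) = -10526.4 kJ/mol
(b) reversed and × 2: (-2)·(-2802.5) = +5605.0 kJ/mol
By Hess's law, ΔH = (-10526.4) + (+5605.0) = -4921.4 kJ/mol

ΔH = -4921.4 kJ/mol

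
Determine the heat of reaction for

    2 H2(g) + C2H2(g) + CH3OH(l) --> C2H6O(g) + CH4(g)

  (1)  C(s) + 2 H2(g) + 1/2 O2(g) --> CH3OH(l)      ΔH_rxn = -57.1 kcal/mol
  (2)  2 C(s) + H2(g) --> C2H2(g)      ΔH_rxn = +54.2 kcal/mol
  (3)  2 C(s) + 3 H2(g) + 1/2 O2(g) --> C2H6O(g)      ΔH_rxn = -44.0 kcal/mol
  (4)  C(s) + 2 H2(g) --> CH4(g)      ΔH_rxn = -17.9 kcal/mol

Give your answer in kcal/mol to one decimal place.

ΔH_rxn = -59.0 kcal/mol

(1) reversed: +57.1 kcal/mol
(2) reversed: -54.2 kcal/mol
(3) as written: -44.0 kcal/mol
(4) as written: -17.9 kcal/mol
Since enthalpy is a state function, ΔH_rxn = (-1)·(-57.1) + (-1)·(+54.2) + (1)·(-44.0) + (1)·(-17.9) = -59.0 kcal/mol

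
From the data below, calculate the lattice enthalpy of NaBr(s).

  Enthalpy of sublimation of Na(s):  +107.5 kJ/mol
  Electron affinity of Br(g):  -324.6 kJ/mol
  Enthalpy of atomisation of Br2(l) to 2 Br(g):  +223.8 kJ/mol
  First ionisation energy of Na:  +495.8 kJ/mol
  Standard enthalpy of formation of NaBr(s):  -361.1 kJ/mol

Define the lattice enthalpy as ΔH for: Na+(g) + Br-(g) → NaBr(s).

U = -751.7 kJ/mol

ΔHf° = 1·ΔHsub + 1·(ΣIE) + 1/2·D(Br2) + 1·EA + U
-361.1 = 1·(+107.5) + 1·(+495.8) + 1/2·(+223.8) + 1·(-324.6) + U
U = -361.1 − (+390.6) = -751.7 kJ/mol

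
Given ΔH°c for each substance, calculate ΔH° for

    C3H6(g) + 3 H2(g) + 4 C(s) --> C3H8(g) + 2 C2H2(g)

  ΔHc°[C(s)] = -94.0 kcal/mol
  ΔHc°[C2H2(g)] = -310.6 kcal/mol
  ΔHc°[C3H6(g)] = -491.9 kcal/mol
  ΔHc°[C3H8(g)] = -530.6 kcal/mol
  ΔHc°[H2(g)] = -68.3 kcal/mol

ΔH° = 79.0 kcal/mol

Using ΔH = Σ nΔHc°(reactants) − Σ nΔHc°(products):
= [1·(-491.9) + 3·(-68.3) + 4·(-94.0)] − [1·(-530.6) + 2·(-310.6)]
= 79.0 kcal/mol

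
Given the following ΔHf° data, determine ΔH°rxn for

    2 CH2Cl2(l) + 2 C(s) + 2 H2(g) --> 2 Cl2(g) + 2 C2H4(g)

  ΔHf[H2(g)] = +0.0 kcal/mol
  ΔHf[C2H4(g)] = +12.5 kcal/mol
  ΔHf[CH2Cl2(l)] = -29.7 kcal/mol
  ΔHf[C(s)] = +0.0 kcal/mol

ΔH°rxn = 84.4 kcal/mol

Products: 2·(+0.0) + 2·(+12.5) = +25.0
Reactants: 2·(-29.7) + 2·(+0.0) + 2·(+0.0) = -59.4
ΔH°rxn = (+25.0) − (-59.4) = 84.4 kcal/mol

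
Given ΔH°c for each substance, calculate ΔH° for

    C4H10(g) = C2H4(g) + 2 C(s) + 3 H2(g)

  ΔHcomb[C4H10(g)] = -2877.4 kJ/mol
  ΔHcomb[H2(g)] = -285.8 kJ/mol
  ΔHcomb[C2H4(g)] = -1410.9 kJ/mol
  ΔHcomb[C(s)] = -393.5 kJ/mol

ΔH° = 177.9 kJ/mol

Using ΔH = Σ nΔHc°(reactants) − Σ nΔHc°(products):
= [1·(-2877.4)] − [1·(-1410.9) + 2·(-393.5) + 3·(-285.8)]
= 177.9 kJ/mol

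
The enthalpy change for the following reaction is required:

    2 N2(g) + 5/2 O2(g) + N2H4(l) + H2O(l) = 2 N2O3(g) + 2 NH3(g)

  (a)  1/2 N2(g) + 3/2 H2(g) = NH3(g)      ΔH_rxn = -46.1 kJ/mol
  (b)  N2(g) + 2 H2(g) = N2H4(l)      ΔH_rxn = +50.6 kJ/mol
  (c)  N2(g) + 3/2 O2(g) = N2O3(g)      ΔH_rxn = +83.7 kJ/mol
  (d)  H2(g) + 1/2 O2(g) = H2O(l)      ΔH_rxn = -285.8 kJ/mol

ΔH_rxn = 310.4 kJ/mol

(a) × 2 (scale by 2 for the 2 NH3(g)): (2)·(-46.1) = -92.2 kJ/mol
(b) reversed (reverse to put N2H4(l) on the reactant side): -50.6 kJ/mol
(c) × 2 (scale by 2 for the 2 N2O3(g)): (2)·(+83.7) = +167.4 kJ/mol
(d) reversed (reverse to put H2O(l) on the reactant side): +285.8 kJ/mol
Combining the equations, ΔH_rxn = (2)·(-46.1) + (-1)·(+50.6) + (2)·(+83.7) + (-1)·(-285.8) = 310.4 kJ/mol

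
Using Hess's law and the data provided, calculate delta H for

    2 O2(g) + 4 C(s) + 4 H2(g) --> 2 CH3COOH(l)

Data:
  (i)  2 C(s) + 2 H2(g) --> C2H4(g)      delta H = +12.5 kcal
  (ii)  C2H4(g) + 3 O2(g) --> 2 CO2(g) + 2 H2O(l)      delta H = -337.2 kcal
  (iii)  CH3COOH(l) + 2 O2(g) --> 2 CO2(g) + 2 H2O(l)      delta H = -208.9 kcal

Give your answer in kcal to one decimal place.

delta H = -231.6 kcal

(i) × 2 (scale by 2 for the 4 C(s)): (2)·(+12.5) = +25.0 kcal
(ii) × 2: (2)·(-337.2) = -674.4 kcal
(iii) reversed and × 2 (CH3COOH(l) must end up as a product; scale by 2 for the 2 CH3COOH(l)): (-2)·(-208.9) = +417.8 kcal
delta H = (+25.0) + (-674.4) + (+417.8) = -231.6 kcal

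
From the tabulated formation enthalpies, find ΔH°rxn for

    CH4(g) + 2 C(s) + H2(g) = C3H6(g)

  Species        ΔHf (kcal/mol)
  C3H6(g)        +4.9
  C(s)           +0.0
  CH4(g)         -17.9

Products: 1·(+4.9) = +4.9
Reactants: 1·(-17.9) + 2·(+0.0) + 1·(+0.0) = -17.9
ΔH°rxn = (+4.9) − (-17.9) = 22.8 kcal/mol

ΔH°rxn = 22.8 kcal/mol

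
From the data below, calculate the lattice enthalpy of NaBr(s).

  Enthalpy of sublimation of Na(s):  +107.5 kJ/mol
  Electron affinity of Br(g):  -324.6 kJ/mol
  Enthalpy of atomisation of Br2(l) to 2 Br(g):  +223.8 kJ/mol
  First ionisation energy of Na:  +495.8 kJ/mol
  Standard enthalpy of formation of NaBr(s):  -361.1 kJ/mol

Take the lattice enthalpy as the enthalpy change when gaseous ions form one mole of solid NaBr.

ΔHf° = 1·ΔHsub + 1·(ΣIE) + 1/2·D(Br2) + 1·EA + U
-361.1 = 1·(+107.5) + 1·(+495.8) + 1/2·(+223.8) + 1·(-324.6) + U
U = -361.1 − (+390.6) = -751.7 kJ/mol

U = -751.7 kJ/mol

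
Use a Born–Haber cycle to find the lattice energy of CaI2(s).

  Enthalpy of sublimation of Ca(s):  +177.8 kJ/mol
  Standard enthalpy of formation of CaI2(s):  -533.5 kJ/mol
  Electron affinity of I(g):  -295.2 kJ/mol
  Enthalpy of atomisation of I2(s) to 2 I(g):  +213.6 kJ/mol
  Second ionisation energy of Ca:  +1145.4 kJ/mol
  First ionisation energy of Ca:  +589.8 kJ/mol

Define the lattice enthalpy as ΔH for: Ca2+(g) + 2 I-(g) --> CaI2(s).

U = -2069.7 kJ/mol

ΔHf° = 1·ΔHsub + 1·(ΣIE) + 1·D(I2) + 2·EA + U
-533.5 = 1·(+177.8) + 1·(+1735.2) + 1·(+213.6) + 2·(-295.2) + U
U = -533.5 − (+1536.2) = -2069.7 kJ/mol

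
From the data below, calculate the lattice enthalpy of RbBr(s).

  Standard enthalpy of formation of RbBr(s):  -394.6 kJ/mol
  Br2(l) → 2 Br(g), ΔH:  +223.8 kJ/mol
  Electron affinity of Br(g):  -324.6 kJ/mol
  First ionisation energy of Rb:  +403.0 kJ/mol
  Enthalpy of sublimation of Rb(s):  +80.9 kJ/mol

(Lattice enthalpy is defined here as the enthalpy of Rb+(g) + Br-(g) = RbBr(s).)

ΔHf° = 1·ΔHsub + 1·(ΣIE) + 1/2·D(Br2) + 1·EA + U
-394.6 = 1·(+80.9) + 1·(+403.0) + 1/2·(+223.8) + 1·(-324.6) + U
U = -394.6 − (+271.2) = -665.8 kJ/mol

U = -665.8 kJ/mol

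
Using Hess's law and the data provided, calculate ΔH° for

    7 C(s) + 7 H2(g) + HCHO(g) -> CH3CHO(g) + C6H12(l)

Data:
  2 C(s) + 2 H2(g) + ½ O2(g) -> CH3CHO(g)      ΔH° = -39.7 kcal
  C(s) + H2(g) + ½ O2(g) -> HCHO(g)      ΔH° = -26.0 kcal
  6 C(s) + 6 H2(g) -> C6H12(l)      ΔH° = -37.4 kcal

ΔH° = -51.1 kcal

equation 1 as written: -39.7 kcal
equation 2 reversed: +26.0 kcal
equation 3 as written: -37.4 kcal
Since enthalpy is a state function, ΔH° = (-39.7) + (+26.0) + (-37.4) = -51.1 kcal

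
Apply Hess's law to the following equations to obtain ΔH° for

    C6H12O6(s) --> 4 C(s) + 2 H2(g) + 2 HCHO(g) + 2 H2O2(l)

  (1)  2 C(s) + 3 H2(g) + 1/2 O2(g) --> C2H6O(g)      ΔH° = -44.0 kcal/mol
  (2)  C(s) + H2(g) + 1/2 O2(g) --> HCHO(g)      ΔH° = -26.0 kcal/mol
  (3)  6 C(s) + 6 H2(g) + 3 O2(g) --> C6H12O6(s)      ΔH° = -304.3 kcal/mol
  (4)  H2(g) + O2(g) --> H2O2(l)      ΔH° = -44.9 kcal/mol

ΔH° = 162.5 kcal/mol

(1): not needed.
(2) × 2: (2)·(-26.0) = -52.0 kcal/mol
(3) reversed: +304.3 kcal/mol
(4) × 2: (2)·(-44.9) = -89.8 kcal/mol
Summing the manipulated equations, ΔH° = (2)·(-26.0) + (-1)·(-304.3) + (2)·(-44.9) = 162.5 kcal/mol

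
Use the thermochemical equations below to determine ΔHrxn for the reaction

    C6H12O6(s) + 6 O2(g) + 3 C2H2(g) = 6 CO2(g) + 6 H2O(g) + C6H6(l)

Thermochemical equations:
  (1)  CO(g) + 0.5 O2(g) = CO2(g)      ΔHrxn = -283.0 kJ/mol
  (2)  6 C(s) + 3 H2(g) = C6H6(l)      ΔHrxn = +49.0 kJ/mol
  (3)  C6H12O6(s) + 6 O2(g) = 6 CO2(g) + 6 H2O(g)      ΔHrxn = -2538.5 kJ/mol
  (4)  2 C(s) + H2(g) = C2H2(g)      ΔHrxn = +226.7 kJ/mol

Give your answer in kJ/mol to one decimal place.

(1): not needed.
(2) as written: +49.0 kJ/mol
(3) as written: -2538.5 kJ/mol
(4) reversed and × 3: (-3)·(+226.7) = -680.1 kJ/mol
ΔHrxn = (1)·(+49.0) + (1)·(-2538.5) + (-3)·(+226.7) = -3169.6 kJ/mol

ΔHrxn = -3169.6 kJ/mol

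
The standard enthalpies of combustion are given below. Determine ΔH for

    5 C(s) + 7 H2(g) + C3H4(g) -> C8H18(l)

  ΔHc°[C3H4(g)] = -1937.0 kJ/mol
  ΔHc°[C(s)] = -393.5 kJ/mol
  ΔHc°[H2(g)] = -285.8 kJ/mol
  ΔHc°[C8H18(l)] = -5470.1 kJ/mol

ΔH = -435.0 kJ/mol

Using ΔH = Σ nΔHc°(reactants) − Σ nΔHc°(products):
= [5·(-393.5) + 7·(-285.8) + 1·(-1937.0)] − [1·(-5470.1)]
= -435.0 kJ/mol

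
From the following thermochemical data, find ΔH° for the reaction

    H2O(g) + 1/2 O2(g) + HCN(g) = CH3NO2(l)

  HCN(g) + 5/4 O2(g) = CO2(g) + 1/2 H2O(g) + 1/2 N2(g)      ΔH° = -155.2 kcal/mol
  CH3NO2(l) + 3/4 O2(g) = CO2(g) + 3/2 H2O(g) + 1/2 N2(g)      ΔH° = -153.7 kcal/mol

equation 1 as written: -155.2 kcal/mol
equation 2 reversed: +153.7 kcal/mol
Combining the equations, ΔH° = (-155.2) + (+153.7) = -1.5 kcal/mol

ΔH° = -1.5 kcal/mol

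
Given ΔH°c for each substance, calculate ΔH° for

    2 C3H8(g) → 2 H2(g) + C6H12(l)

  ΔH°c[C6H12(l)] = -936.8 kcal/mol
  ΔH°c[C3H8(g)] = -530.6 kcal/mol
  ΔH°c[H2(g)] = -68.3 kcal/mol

Using ΔH = Σ nΔHc°(reactants) − Σ nΔHc°(products):
= [2·(-530.6)] − [2·(-68.3) + 1·(-936.8)]
= 12.2 kcal/mol

ΔH° = 12.2 kcal/mol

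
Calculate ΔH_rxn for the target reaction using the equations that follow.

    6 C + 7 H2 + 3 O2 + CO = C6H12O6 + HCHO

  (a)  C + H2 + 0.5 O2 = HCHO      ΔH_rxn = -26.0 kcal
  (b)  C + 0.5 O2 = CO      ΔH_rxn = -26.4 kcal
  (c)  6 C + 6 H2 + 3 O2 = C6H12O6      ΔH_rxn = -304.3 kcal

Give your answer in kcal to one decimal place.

(a) as written (HCHO already on the product side): -26.0 kcal
(b) reversed (CO must end up as a reactant): +26.4 kcal
(c) as written (C6H12O6 already on the product side): -304.3 kcal
ΔH_rxn = (-26.0) + (+26.4) + (-304.3) = -303.9 kcal

ΔH_rxn = -303.9 kcal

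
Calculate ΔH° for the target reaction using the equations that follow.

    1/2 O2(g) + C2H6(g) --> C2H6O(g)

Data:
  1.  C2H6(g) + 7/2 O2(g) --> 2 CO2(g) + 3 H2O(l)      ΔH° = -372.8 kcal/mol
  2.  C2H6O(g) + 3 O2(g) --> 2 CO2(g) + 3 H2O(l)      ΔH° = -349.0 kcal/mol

eq. 1 as written: -372.8 kcal/mol
eq. 2 reversed: +349.0 kcal/mol
ΔH° = (1)·(-372.8) + (-1)·(-349.0) = -23.8 kcal/mol

ΔH° = -23.8 kcal/mol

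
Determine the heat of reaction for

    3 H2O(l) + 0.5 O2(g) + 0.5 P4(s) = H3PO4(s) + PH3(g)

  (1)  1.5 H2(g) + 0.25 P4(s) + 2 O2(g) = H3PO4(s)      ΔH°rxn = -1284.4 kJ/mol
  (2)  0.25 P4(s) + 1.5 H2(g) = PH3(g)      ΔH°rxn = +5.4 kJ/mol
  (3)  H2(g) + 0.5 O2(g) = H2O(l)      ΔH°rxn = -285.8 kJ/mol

(1) as written: -1284.4 kJ/mol
(2) as written: +5.4 kJ/mol
(3) reversed and × 3: (-3)·(-285.8) = +857.4 kJ/mol
ΔH°rxn = (-1284.4) + (+5.4) + (+857.4) = -421.6 kJ/mol

ΔH°rxn = -421.6 kJ/mol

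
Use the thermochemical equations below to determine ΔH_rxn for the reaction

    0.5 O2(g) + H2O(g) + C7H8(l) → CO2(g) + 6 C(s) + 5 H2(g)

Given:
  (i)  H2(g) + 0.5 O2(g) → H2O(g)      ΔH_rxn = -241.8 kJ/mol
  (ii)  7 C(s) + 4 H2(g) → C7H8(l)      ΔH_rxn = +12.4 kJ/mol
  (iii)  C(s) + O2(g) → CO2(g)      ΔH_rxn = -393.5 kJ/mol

(i) reversed: +241.8 kJ/mol
(ii) reversed: -12.4 kJ/mol
(iii) as written: -393.5 kJ/mol
Combining the equations, ΔH_rxn = (+241.8) + (-12.4) + (-393.5) = -164.1 kJ/mol

ΔH_rxn = -164.1 kJ/mol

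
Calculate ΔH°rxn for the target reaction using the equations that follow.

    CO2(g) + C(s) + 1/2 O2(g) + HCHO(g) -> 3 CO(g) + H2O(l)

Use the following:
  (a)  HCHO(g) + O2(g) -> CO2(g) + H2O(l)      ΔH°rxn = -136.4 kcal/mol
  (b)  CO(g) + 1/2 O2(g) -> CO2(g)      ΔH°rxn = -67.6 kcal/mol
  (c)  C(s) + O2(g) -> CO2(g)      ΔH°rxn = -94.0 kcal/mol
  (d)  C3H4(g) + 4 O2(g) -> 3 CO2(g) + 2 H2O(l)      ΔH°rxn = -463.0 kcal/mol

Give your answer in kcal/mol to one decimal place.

(a) as written (HCHO(g) already on the reactant side): -136.4 kcal/mol
(b) reversed and × 3 (reverse to put CO(g) on the product side; scale by 3 for the 3 CO(g)): (-3)·(-67.6) = +202.8 kcal/mol
(c) as written (C(s) already on the reactant side): -94.0 kcal/mol
(d): not needed (C3H4(g) appears nowhere else).
ΔH°rxn = (-136.4) + (+202.8) + (-94.0) = -27.6 kcal/mol

ΔH°rxn = -27.6 kcal/mol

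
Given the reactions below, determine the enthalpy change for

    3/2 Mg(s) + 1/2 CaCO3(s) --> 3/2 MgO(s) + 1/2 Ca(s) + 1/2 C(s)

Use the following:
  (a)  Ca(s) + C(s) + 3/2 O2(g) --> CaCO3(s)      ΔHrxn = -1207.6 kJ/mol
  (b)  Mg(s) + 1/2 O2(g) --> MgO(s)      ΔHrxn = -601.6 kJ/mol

ΔHrxn = -298.6 kJ/mol

(a) reversed and × 1/2 (CaCO3(s) must end up as a reactant; scale by 1/2 for the 1/2 CaCO3(s)): (-1/2)·(-1207.6) = +603.8 kJ/mol
(b) × 3/2 (scale by 3/2 for the 3/2 MgO(s)): (3/2)·(-601.6) = -902.4 kJ/mol
ΔHrxn = (-1/2)·(-1207.6) + (3/2)·(-601.6) = -298.6 kJ/mol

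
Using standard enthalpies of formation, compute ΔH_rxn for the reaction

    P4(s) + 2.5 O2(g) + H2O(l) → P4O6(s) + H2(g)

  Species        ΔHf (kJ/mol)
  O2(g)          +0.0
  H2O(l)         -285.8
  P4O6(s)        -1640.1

ΔH°rxn = Σ nΔHf°(products) − Σ nΔHf°(reactants).
Products: 1·(-1640.1) + 1·(+0.0) = -1640.1
Reactants: 1·(+0.0) + 5/2·(+0.0) + 1·(-285.8) = -285.8
ΔH_rxn = (-1640.1) − (-285.8) = -1354.3 kJ/mol

ΔH_rxn = -1354.3 kJ/mol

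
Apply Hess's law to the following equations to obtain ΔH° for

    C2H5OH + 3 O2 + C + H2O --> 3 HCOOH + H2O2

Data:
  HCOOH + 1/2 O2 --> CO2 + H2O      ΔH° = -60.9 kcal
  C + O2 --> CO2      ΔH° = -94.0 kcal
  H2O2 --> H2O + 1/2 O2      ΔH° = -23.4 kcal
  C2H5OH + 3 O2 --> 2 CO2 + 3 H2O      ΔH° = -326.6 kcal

equation 1 reversed and × 3 (reverse to put HCOOH on the product side; scale by 3 for the 3 HCOOH): (-3)·(-60.9) = +182.7 kcal
equation 2 as written (C already on the reactant side): -94.0 kcal
equation 3 reversed (H2O2 must end up as a product): +23.4 kcal
equation 4 as written (C2H5OH already on the reactant side): -326.6 kcal
ΔH° = (-3)·(-60.9) + (1)·(-94.0) + (-1)·(-23.4) + (1)·(-326.6) = -214.5 kcal

ΔH° = -214.5 kcal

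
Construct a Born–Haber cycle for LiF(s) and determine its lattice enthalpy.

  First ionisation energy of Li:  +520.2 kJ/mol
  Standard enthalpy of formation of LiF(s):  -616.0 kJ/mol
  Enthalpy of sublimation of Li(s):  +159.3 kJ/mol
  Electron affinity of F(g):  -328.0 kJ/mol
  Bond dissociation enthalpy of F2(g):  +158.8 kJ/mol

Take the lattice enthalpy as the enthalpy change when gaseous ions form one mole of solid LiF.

U = -1046.9 kJ/mol

ΔHf° = 1·ΔHsub + 1·(ΣIE) + 1/2·D(F2) + 1·EA + U
-616.0 = 1·(+159.3) + 1·(+520.2) + 1/2·(+158.8) + 1·(-328.0) + U
U = -616.0 − (+430.9) = -1046.9 kJ/mol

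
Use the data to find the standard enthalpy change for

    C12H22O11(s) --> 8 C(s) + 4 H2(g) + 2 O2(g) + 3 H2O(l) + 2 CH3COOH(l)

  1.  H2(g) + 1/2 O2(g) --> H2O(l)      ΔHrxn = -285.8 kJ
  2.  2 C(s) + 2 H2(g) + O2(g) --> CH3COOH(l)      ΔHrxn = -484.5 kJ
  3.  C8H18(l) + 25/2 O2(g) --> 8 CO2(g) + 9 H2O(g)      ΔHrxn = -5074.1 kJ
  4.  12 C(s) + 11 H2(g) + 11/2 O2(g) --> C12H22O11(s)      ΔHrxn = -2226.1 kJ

ΔHrxn = 399.7 kJ

eq. 1 × 3 (scale by 3 for the 3 H2O(l)): (3)·(-285.8) = -857.4 kJ
eq. 2 × 2 (scale by 2 for the 2 CH3COOH(l)): (2)·(-484.5) = -969.0 kJ
eq. 3: not needed (C8H18(l) appears nowhere else).
eq. 4 reversed (C12H22O11(s) must end up as a reactant): +2226.1 kJ
Since enthalpy is a state function, ΔHrxn = (-857.4) + (-969.0) + (+2226.1) = 399.7 kJ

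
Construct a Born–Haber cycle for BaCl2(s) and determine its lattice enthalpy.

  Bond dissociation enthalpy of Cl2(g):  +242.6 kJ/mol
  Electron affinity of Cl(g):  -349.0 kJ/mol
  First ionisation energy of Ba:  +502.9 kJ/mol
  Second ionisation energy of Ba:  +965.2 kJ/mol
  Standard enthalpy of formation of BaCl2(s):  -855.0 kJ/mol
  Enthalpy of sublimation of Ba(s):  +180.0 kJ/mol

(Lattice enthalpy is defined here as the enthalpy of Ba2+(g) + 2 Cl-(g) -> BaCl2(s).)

U = -2047.7 kJ/mol

ΔHf° = 1·ΔHsub + 1·(ΣIE) + 1·D(Cl2) + 2·EA + U
-855.0 = 1·(+180.0) + 1·(+1468.1) + 1·(+242.6) + 2·(-349.0) + U
U = -855.0 − (+1192.7) = -2047.7 kJ/mol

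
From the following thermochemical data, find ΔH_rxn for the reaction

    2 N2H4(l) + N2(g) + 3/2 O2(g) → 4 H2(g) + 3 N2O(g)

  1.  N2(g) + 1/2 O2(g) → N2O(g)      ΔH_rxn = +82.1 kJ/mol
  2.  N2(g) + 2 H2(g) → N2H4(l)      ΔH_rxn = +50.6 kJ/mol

ΔH_rxn = 145.1 kJ/mol

eq. 1 × 3 (×3 to match 3 N2O(g) in the target): (3)·(+82.1) = +246.3 kJ/mol
eq. 2 reversed and × 2 (N2H4(l) must end up as a reactant; scale by 2 for the 2 N2H4(l)): (-2)·(+50.6) = -101.2 kJ/mol
ΔH_rxn = (+246.3) + (-101.2) = 145.1 kJ/mol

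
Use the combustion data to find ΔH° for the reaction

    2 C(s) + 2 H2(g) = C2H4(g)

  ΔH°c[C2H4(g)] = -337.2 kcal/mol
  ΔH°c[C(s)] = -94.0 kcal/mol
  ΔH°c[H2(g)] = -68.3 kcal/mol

With combustion enthalpies, reactants minus products:
= [2·(-94.0) + 2·(-68.3)] − [1·(-337.2)]
= 12.6 kcal/mol

ΔH° = 12.6 kcal/mol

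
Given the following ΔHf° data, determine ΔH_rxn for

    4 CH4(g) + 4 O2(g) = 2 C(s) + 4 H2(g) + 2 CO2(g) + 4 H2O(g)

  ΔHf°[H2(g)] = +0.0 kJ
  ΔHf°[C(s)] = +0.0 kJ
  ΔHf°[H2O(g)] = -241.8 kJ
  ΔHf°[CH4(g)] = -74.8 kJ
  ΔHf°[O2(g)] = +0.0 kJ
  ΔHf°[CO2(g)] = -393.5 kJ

ΔH_rxn = -1455.0 kJ

ΔH°rxn = Σ nΔHf°(products) − Σ nΔHf°(reactants).
Products: 2·(+0.0) + 4·(+0.0) + 2·(-393.5) + 4·(-241.8) = -1754.2
Reactants: 4·(-74.8) + 4·(+0.0) = -299.2
ΔH_rxn = (-1754.2) − (-299.2) = -1455.0 kJ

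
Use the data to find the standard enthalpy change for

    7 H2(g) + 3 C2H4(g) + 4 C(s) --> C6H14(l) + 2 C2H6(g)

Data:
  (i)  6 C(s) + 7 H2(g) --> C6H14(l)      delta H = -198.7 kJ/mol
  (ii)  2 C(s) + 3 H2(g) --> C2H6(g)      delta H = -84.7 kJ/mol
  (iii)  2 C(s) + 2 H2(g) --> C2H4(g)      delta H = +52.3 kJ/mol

delta H = -525.0 kJ/mol

(i) as written: -198.7 kJ/mol
(ii) × 2: (2)·(-84.7) = -169.4 kJ/mol
(iii) reversed and × 3: (-3)·(+52.3) = -156.9 kJ/mol
Summing the manipulated equations, delta H = (-198.7) + (-169.4) + (-156.9) = -525.0 kJ/mol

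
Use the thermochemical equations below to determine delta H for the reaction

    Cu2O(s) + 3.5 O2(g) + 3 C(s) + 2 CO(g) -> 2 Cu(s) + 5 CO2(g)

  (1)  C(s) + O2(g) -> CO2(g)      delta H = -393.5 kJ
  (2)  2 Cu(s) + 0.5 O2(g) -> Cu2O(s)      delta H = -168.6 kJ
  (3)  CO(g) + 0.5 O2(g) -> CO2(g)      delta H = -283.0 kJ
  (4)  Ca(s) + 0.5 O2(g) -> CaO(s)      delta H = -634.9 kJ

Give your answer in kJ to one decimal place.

(1) × 3: (3)·(-393.5) = -1180.5 kJ
(2) reversed: +168.6 kJ
(3) × 2: (2)·(-283.0) = -566.0 kJ
(4): not needed.
delta H = (-1180.5) + (+168.6) + (-566.0) = -1577.9 kJ

delta H = -1577.9 kJ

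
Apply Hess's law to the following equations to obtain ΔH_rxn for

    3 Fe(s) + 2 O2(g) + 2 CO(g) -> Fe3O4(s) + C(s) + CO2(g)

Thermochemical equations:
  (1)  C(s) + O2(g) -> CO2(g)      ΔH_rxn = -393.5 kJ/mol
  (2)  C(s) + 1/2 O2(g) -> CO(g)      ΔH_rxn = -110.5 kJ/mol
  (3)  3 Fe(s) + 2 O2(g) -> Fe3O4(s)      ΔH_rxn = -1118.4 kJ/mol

(1) as written (CO2(g) already on the product side): -393.5 kJ/mol
(2) reversed and × 2 (CO(g) must end up as a reactant; ×2 to match 2 CO(g) in the target): (-2)·(-110.5) = +221.0 kJ/mol
(3) as written (Fe3O4(s) already on the product side): -1118.4 kJ/mol
Summing the manipulated equations, ΔH_rxn = (1)·(-393.5) + (-2)·(-110.5) + (1)·(-1118.4) = -1290.9 kJ/mol

ΔH_rxn = -1290.9 kJ/mol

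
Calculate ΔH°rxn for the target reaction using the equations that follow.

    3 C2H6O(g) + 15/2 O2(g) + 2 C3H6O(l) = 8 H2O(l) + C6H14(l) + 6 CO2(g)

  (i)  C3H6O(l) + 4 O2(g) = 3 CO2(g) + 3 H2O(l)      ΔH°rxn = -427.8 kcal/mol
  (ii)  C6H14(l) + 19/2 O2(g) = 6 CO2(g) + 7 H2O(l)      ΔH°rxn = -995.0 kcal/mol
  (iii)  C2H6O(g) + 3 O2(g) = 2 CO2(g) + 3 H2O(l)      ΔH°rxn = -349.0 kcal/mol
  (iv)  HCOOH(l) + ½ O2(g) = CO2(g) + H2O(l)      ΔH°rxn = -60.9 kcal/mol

ΔH°rxn = -907.6 kcal/mol

(i) × 2: (2)·(-427.8) = -855.6 kcal/mol
(ii) reversed: +995.0 kcal/mol
(iii) × 3: (3)·(-349.0) = -1047.0 kcal/mol
(iv): not needed.
ΔH°rxn = (-855.6) + (+995.0) + (-1047.0) = -907.6 kcal/mol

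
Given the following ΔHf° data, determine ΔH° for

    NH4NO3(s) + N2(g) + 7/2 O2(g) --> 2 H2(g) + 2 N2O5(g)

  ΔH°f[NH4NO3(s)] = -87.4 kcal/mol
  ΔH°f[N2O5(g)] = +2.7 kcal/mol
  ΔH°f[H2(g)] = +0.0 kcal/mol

ΔH° = 92.8 kcal/mol

ΔH°rxn = Σ nΔHf°(products) − Σ nΔHf°(reactants).
Products: 2·(+0.0) + 2·(+2.7) = +5.4
Reactants: 1·(-87.4) + 1·(+0.0) + 7/2·(+0.0) = -87.4
ΔH° = (+5.4) − (-87.4) = 92.8 kcal/mol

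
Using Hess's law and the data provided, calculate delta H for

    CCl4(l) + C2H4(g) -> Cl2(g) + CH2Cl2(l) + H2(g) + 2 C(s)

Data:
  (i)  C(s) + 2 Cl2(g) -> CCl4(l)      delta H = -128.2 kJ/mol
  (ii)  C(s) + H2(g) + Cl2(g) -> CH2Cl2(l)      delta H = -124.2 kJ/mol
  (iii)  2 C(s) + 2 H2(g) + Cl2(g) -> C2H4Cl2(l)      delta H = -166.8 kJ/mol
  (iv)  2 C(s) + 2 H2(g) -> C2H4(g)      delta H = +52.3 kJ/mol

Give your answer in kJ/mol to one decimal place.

delta H = -48.3 kJ/mol

(i) reversed: +128.2 kJ/mol
(ii) as written: -124.2 kJ/mol
(iii): not needed.
(iv) reversed: -52.3 kJ/mol
Since enthalpy is a state function, delta H = (-1)·(-128.2) + (1)·(-124.2) + (-1)·(+52.3) = -48.3 kJ/mol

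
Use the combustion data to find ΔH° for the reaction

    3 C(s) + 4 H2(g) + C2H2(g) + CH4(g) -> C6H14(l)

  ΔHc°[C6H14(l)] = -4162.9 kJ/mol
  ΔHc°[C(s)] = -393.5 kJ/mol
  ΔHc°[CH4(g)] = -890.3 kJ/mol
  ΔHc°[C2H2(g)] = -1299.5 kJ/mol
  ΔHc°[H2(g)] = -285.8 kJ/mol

With combustion enthalpies, reactants minus products:
= [3·(-393.5) + 4·(-285.8) + 1·(-1299.5) + 1·(-890.3)] − [1·(-4162.9)]
= -350.6 kJ/mol

ΔH° = -350.6 kJ/mol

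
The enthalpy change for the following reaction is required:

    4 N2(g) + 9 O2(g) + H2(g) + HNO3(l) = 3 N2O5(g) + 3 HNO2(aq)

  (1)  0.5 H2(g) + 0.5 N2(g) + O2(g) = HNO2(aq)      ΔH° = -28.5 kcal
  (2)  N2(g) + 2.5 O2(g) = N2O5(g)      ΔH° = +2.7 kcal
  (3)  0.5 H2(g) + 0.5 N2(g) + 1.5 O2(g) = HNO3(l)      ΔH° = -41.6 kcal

ΔH° = -35.8 kcal

(1) × 3 (scale by 3 for the 3 HNO2(aq)): (3)·(-28.5) = -85.5 kcal
(2) × 3 (scale by 3 for the 3 N2O5(g)): (3)·(+2.7) = +8.1 kcal
(3) reversed (HNO3(l) must end up as a reactant): +41.6 kcal
Combining the equations, ΔH° = (-85.5) + (+8.1) + (+41.6) = -35.8 kcal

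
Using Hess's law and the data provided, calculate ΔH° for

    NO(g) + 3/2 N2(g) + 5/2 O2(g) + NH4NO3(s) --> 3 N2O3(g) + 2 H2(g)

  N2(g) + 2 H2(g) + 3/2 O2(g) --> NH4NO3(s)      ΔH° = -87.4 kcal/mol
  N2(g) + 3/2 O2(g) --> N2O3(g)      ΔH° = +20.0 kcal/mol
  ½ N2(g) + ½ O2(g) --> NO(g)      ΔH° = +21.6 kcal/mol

ΔH° = 125.8 kcal/mol

equation 1 reversed (reverse to put NH4NO3(s) on the reactant side): +87.4 kcal/mol
equation 2 × 3 (scale by 3 for the 3 N2O3(g)): (3)·(+20.0) = +60.0 kcal/mol
equation 3 reversed (reverse to put NO(g) on the reactant side): -21.6 kcal/mol
By Hess's law, ΔH° = (+87.4) + (+60.0) + (-21.6) = 125.8 kcal/mol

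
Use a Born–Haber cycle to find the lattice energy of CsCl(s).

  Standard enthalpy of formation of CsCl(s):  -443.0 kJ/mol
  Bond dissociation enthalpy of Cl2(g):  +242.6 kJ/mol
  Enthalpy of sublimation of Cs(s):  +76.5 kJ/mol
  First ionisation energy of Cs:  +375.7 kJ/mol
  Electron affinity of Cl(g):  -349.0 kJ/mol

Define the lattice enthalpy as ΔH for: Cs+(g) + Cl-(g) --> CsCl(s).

U = -667.5 kJ/mol

ΔHf° = 1·ΔHsub + 1·(ΣIE) + 1/2·D(Cl2) + 1·EA + U
-443.0 = 1·(+76.5) + 1·(+375.7) + 1/2·(+242.6) + 1·(-349.0) + U
U = -443.0 − (+224.5) = -667.5 kJ/mol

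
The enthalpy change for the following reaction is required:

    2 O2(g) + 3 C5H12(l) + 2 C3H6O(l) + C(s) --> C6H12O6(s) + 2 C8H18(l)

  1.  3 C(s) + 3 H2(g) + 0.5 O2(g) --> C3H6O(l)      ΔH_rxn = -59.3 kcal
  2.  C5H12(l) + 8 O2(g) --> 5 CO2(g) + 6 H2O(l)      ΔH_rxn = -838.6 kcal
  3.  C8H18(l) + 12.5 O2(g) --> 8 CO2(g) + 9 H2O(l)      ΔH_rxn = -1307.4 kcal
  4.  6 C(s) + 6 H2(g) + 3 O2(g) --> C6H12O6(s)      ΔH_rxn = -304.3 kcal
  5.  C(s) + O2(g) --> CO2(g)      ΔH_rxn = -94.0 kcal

ΔH_rxn = -180.7 kcal

eq. 1 reversed and × 2 (C3H6O(l) must end up as a reactant; ×2 to match 2 C3H6O(l) in the target): (-2)·(-59.3) = +118.6 kcal
eq. 2 × 3 (×3 to match 3 C5H12(l) in the target): (3)·(-838.6) = -2515.8 kcal
eq. 3 reversed and × 2 (C8H18(l) must end up as a product; scale by 2 for the 2 C8H18(l)): (-2)·(-1307.4) = +2614.8 kcal
eq. 4 as written (C6H12O6(s) already on the product side): -304.3 kcal
eq. 5 as written: -94.0 kcal
Since enthalpy is a state function, ΔH_rxn = (+118.6) + (-2515.8) + (+2614.8) + (-304.3) + (-94.0) = -180.7 kcal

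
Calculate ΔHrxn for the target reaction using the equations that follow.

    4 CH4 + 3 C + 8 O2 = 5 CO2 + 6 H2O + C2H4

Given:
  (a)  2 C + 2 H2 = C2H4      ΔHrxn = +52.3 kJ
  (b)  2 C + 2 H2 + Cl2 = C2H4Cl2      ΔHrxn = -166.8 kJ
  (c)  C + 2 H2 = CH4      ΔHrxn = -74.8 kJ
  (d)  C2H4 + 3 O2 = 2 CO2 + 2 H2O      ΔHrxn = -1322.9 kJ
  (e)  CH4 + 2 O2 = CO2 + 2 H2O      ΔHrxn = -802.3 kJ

ΔHrxn = -3066.8 kJ

(a) × 3: (3)·(+52.3) = +156.9 kJ
(b): not needed.
(c) reversed and × 3: (-3)·(-74.8) = +224.4 kJ
(d) × 2: (2)·(-1322.9) = -2645.8 kJ
(e) as written: -802.3 kJ
By Hess's law, ΔHrxn = (3)·(+52.3) + (-3)·(-74.8) + (2)·(-1322.9) + (1)·(-802.3) = -3066.8 kJ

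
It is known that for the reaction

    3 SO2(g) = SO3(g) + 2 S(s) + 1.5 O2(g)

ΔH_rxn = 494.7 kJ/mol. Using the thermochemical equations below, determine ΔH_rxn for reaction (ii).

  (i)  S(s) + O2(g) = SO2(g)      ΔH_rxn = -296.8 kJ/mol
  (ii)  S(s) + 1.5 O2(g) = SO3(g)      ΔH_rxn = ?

(i) reversed and × 3: (-3)·(-296.8) = +890.4 kJ/mol
(ii) as written: contributes x
+494.7 = (+890.4) + x
x = (+494.7 − (+890.4)) / (1) = -395.7 kJ/mol

ΔH_rxn = -395.7 kJ/mol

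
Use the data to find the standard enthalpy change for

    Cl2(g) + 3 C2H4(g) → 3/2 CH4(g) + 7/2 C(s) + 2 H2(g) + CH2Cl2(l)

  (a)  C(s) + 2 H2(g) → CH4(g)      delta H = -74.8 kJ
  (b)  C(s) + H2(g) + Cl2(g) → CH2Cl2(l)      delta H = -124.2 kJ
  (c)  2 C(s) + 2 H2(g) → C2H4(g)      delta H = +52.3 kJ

(a) × 3/2 (×3/2 to match 3/2 CH4(g) in the target): (3/2)·(-74.8) = -112.2 kJ
(b) as written (CH2Cl2(l) already on the product side): -124.2 kJ
(c) reversed and × 3 (C2H4(g) must end up as a reactant; scale by 3 for the 3 C2H4(g)): (-3)·(+52.3) = -156.9 kJ
Combining the equations, delta H = (-112.2) + (-124.2) + (-156.9) = -393.3 kJ

delta H = -393.3 kJ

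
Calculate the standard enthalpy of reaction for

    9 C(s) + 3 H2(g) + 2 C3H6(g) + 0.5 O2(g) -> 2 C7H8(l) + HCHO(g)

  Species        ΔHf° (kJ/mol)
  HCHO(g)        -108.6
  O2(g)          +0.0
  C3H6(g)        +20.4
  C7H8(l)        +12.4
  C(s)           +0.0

ΔH° = -124.6 kJ/mol

Products: 2·(+12.4) + 1·(-108.6) = -83.8
Reactants: 9·(+0.0) + 3·(+0.0) + 2·(+20.4) + 1/2·(+0.0) = +40.8
ΔH° = (-83.8) − (+40.8) = -124.6 kJ/mol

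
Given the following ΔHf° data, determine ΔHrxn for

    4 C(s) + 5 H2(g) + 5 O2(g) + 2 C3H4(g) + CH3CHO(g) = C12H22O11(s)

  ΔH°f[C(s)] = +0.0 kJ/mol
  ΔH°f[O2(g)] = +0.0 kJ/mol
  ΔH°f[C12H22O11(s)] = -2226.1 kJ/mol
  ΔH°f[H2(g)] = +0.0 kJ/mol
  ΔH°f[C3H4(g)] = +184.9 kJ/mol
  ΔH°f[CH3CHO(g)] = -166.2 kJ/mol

Products: 1·(-2226.1) = -2226.1
Reactants: 4·(+0.0) + 5·(+0.0) + 5·(+0.0) + 2·(+184.9) + 1·(-166.2) = +203.6
ΔHrxn = (-2226.1) − (+203.6) = -2429.7 kJ/mol

ΔHrxn = -2429.7 kJ/mol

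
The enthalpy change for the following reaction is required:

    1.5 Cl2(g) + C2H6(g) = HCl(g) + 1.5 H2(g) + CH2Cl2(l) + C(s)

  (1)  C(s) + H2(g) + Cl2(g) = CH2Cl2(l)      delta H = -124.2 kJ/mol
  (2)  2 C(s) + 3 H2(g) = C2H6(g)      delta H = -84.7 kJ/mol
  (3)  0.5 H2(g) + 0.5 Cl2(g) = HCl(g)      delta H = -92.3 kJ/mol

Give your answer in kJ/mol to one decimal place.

delta H = -131.8 kJ/mol

(1) as written (CH2Cl2(l) already on the product side): -124.2 kJ/mol
(2) reversed (reverse to put C2H6(g) on the reactant side): +84.7 kJ/mol
(3) as written (HCl(g) already on the product side): -92.3 kJ/mol
Since enthalpy is a state function, delta H = (1)·(-124.2) + (-1)·(-84.7) + (1)·(-92.3) = -131.8 kJ/mol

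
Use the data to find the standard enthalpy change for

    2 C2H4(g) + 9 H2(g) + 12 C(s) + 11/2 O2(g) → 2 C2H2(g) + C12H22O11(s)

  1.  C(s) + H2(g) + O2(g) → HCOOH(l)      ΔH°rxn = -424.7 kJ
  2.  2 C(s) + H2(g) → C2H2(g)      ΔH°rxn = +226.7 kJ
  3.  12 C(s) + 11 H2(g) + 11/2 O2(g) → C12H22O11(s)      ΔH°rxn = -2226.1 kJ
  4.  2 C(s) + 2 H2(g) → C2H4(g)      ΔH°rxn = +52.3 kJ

ΔH°rxn = -1877.3 kJ

eq. 1: not needed (HCOOH(l) appears nowhere else).
eq. 2 × 2 (×2 to match 2 C2H2(g) in the target): (2)·(+226.7) = +453.4 kJ
eq. 3 as written (C12H22O11(s) already on the product side): -2226.1 kJ
eq. 4 reversed and × 2 (C2H4(g) must end up as a reactant; scale by 2 for the 2 C2H4(g)): (-2)·(+52.3) = -104.6 kJ
ΔH°rxn = (2)·(+226.7) + (1)·(-2226.1) + (-2)·(+52.3) = -1877.3 kJ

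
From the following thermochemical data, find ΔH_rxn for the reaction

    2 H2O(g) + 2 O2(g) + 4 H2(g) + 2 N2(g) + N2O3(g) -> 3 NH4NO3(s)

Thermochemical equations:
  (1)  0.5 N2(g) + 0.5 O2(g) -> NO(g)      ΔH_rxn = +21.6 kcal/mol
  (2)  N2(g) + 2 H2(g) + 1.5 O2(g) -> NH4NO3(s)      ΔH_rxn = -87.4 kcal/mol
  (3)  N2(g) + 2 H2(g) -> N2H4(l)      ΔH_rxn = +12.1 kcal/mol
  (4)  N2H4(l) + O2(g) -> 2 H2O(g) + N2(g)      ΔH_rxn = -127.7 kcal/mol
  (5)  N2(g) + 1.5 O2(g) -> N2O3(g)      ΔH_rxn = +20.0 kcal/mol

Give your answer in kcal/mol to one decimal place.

(1): not needed (NO(g) appears nowhere else).
(2) × 3 (×3 to match 3 NH4NO3(s) in the target): (3)·(-87.4) = -262.2 kcal/mol
(3) reversed: -12.1 kcal/mol
(4) reversed (H2O(g) must end up as a reactant): +127.7 kcal/mol
(5) reversed (N2O3(g) must end up as a reactant): -20.0 kcal/mol
Since enthalpy is a state function, ΔH_rxn = (3)·(-87.4) + (-1)·(+12.1) + (-1)·(-127.7) + (-1)·(+20.0) = -166.6 kcal/mol

ΔH_rxn = -166.6 kcal/mol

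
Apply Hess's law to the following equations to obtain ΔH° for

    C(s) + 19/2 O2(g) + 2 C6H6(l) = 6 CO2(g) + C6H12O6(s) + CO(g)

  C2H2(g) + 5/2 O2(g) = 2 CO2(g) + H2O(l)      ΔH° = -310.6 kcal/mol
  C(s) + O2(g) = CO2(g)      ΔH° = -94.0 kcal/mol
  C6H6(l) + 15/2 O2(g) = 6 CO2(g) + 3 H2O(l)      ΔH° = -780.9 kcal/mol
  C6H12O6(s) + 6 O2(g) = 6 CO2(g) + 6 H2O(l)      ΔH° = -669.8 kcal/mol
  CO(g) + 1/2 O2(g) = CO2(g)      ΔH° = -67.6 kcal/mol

ΔH° = -918.4 kcal/mol

equation 1: not needed (C2H2(g) appears nowhere else).
equation 2 as written (C(s) already on the reactant side): -94.0 kcal/mol
equation 3 × 2 (×2 to match 2 C6H6(l) in the target): (2)·(-780.9) = -1561.8 kcal/mol
equation 4 reversed (reverse to put C6H12O6(s) on the product side): +669.8 kcal/mol
equation 5 reversed (CO(g) must end up as a product): +67.6 kcal/mol
ΔH° = (1)·(-94.0) + (2)·(-780.9) + (-1)·(-669.8) + (-1)·(-67.6) = -918.4 kcal/mol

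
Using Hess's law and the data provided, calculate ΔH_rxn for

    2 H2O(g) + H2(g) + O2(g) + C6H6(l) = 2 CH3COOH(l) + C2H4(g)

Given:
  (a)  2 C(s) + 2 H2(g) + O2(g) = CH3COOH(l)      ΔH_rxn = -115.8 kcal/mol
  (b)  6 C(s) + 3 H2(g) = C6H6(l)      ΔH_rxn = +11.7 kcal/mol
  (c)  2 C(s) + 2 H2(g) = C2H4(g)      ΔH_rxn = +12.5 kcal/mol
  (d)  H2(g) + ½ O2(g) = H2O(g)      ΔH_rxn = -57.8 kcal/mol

ΔH_rxn = -115.2 kcal/mol

(a) × 2: (2)·(-115.8) = -231.6 kcal/mol
(b) reversed: -11.7 kcal/mol
(c) as written: +12.5 kcal/mol
(d) reversed and × 2: (-2)·(-57.8) = +115.6 kcal/mol
Since enthalpy is a state function, ΔH_rxn = (2)·(-115.8) + (-1)·(+11.7) + (1)·(+12.5) + (-2)·(-57.8) = -115.2 kcal/mol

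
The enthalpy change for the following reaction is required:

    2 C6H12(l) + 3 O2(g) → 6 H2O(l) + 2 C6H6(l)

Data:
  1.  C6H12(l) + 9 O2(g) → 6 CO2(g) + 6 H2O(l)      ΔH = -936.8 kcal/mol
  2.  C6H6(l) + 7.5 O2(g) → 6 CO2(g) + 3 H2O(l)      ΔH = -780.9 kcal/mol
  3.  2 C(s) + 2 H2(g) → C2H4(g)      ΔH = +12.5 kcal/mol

ΔH = -311.8 kcal/mol

eq. 1 × 2 (×2 to match 2 C6H12(l) in the target): (2)·(-936.8) = -1873.6 kcal/mol
eq. 2 reversed and × 2 (C6H6(l) must end up as a product; ×2 to match 2 C6H6(l) in the target): (-2)·(-780.9) = +1561.8 kcal/mol
eq. 3: not needed (C2H4(g) appears nowhere else).
ΔH = (-1873.6) + (+1561.8) = -311.8 kcal/mol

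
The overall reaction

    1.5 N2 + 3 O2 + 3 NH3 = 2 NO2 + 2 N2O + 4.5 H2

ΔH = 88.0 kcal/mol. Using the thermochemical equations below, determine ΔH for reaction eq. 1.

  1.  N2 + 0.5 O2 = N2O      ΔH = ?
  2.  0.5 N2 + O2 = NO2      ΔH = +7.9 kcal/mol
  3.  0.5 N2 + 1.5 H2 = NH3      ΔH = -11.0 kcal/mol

eq. 1 × 2: contributes 2·x
eq. 2 × 2: (2)·(+7.9) = +15.8 kcal/mol
eq. 3 reversed and × 3: (-3)·(-11.0) = +33.0 kcal/mol
+88.0 = (+15.8) + (+33.0) + 2·x
x = (+88.0 − (+48.8)) / (2) = 19.6 kcal/mol

ΔH = 19.6 kcal/mol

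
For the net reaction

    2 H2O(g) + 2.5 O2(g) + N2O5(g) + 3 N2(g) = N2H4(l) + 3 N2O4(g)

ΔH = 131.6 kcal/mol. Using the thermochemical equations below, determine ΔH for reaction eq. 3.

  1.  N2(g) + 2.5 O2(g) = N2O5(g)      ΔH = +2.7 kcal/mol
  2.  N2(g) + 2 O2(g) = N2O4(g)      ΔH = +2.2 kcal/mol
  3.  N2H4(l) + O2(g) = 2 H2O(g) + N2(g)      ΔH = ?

ΔH = -127.7 kcal/mol

eq. 1 reversed: -2.7 kcal/mol
eq. 2 × 3: (3)·(+2.2) = +6.6 kcal/mol
eq. 3 reversed: contributes −x
+131.6 = (-2.7) + (+6.6) − x
x = (+131.6 − (+3.9)) / (-1) = -127.7 kcal/mol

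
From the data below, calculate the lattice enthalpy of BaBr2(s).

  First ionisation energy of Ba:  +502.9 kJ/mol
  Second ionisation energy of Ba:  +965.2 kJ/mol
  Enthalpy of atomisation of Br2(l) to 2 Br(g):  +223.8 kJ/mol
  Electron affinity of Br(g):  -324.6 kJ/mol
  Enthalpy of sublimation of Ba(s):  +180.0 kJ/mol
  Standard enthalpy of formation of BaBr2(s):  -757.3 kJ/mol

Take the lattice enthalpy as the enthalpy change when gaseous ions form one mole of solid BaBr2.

ΔHf° = 1·ΔHsub + 1·(ΣIE) + 1·D(Br2) + 2·EA + U
-757.3 = 1·(+180.0) + 1·(+1468.1) + 1·(+223.8) + 2·(-324.6) + U
U = -757.3 − (+1222.7) = -1980.0 kJ/mol

U = -1980.0 kJ/mol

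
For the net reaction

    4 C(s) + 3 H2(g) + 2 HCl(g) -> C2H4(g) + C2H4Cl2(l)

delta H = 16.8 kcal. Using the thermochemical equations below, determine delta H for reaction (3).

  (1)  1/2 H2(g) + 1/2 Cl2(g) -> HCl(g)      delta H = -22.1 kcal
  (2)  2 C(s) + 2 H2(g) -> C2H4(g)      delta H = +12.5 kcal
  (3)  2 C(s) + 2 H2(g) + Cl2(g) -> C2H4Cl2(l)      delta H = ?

delta H = -39.9 kcal

(1) reversed and × 2: (-2)·(-22.1) = +44.2 kcal
(2) as written: +12.5 kcal
(3) as written: contributes x
+16.8 = (+44.2) + (+12.5) + x
x = (+16.8 − (+56.7)) / (1) = -39.9 kcal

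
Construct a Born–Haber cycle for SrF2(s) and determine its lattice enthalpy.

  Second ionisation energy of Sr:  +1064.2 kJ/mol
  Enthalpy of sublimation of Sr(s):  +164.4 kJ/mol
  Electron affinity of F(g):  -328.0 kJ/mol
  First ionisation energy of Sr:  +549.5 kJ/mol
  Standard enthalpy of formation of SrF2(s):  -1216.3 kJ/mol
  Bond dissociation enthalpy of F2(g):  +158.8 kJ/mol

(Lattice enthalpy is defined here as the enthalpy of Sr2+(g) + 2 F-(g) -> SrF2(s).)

ΔHf° = 1·ΔHsub + 1·(ΣIE) + 1·D(F2) + 2·EA + U
-1216.3 = 1·(+164.4) + 1·(+1613.7) + 1·(+158.8) + 2·(-328.0) + U
U = -1216.3 − (+1280.9) = -2497.2 kJ/mol

U = -2497.2 kJ/mol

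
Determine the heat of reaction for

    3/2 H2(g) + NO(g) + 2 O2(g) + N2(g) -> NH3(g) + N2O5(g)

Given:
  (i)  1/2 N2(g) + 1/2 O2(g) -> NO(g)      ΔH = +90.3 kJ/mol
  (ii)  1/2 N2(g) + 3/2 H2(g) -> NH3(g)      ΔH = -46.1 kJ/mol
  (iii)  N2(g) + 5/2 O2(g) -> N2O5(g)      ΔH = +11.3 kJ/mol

(i) reversed: -90.3 kJ/mol
(ii) as written: -46.1 kJ/mol
(iii) as written: +11.3 kJ/mol
Combining the equations, ΔH = (-1)·(+90.3) + (1)·(-46.1) + (1)·(+11.3) = -125.1 kJ/mol

ΔH = -125.1 kJ/mol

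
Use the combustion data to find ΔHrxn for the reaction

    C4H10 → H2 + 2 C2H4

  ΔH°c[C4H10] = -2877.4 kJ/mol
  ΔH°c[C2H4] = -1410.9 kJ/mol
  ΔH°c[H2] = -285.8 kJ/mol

ΔHrxn = 230.2 kJ/mol

With combustion enthalpies, reactants minus products:
= [1·(-2877.4)] − [1·(-285.8) + 2·(-1410.9)]
= 230.2 kJ/mol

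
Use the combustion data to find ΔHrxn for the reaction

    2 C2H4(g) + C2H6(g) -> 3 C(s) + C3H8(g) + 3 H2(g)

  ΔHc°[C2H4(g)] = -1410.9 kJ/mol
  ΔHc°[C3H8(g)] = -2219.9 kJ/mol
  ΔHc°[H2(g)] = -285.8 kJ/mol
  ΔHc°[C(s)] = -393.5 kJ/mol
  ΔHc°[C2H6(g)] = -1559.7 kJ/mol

ΔHrxn = -123.7 kJ/mol

With combustion enthalpies, reactants minus products:
= [2·(-1410.9) + 1·(-1559.7)] − [3·(-393.5) + 1·(-2219.9) + 3·(-285.8)]
= -123.7 kJ/mol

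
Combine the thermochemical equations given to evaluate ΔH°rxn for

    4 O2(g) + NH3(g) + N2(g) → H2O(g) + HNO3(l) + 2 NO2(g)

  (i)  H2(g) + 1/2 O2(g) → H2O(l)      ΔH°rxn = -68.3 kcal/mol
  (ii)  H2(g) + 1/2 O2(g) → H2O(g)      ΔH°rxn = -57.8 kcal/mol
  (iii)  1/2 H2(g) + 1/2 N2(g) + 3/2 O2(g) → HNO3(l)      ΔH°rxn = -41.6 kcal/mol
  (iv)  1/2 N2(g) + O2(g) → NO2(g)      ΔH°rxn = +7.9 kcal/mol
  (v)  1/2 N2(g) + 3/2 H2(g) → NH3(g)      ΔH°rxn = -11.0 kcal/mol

(i): not needed (H2O(l) appears nowhere else).
(ii) as written (H2O(g) already on the product side): -57.8 kcal/mol
(iii) as written (HNO3(l) already on the product side): -41.6 kcal/mol
(iv) × 2 (scale by 2 for the 2 NO2(g)): (2)·(+7.9) = +15.8 kcal/mol
(v) reversed (reverse to put NH3(g) on the reactant side): +11.0 kcal/mol
Combining the equations, ΔH°rxn = (-57.8) + (-41.6) + (+15.8) + (+11.0) = -72.6 kcal/mol

ΔH°rxn = -72.6 kcal/mol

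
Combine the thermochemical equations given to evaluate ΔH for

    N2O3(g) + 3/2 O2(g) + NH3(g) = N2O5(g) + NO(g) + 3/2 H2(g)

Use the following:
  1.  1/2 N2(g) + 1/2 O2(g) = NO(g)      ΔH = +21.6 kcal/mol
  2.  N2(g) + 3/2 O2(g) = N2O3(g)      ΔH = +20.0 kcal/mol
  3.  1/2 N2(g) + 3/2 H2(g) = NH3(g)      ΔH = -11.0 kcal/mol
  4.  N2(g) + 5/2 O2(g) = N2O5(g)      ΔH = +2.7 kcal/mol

eq. 1 as written (NO(g) already on the product side): +21.6 kcal/mol
eq. 2 reversed (N2O3(g) must end up as a reactant): -20.0 kcal/mol
eq. 3 reversed (NH3(g) must end up as a reactant): +11.0 kcal/mol
eq. 4 as written (N2O5(g) already on the product side): +2.7 kcal/mol
By Hess's law, ΔH = (+21.6) + (-20.0) + (+11.0) + (+2.7) = 15.3 kcal/mol

ΔH = 15.3 kcal/mol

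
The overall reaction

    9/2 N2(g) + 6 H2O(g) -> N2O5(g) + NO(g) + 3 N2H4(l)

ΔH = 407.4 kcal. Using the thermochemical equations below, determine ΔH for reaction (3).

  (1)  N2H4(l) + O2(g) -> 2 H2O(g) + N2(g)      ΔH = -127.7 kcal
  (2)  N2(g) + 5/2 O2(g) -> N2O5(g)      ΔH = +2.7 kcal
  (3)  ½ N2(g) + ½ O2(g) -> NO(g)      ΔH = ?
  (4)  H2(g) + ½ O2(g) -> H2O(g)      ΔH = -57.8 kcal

ΔH = 21.6 kcal

(1) reversed and × 3 (reverse to put N2H4(l) on the product side; ×3 to match 3 N2H4(l) in the target): (-3)·(-127.7) = +383.1 kcal
(2) as written (N2O5(g) already on the product side): +2.7 kcal
(3) as written (NO(g) already on the product side): contributes x
(4): not needed (H2(g) appears nowhere else).
+407.4 = (+383.1) + (+2.7) + x
x = (+407.4 − (+385.8)) / (1) = 21.6 kcal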